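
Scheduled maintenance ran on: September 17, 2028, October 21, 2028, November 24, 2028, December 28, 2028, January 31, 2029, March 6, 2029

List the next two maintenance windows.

Gaps between consecutive events: 34, 34, 34, 34, 34 days — a constant 34-day interval.
March 6, 2029 + 34 days = April 9, 2029.
April 9, 2029 + 34 days = May 13, 2029.

April 9, 2029; May 13, 2029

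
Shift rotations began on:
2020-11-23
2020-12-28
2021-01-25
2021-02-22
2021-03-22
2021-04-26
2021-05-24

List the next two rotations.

2021-06-28, 2021-07-26

All dates are Mondays, 35, 28, 28, 28, 35, 28 days apart.
Specifically, the 4th Monday of each month.
4th Monday of June 2021: 2021-06-28.
4th Monday of July 2021: 2021-07-26.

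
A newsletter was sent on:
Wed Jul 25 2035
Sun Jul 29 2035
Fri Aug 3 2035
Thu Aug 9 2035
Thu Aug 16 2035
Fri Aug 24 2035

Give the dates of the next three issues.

Sun Sep 2 2035, Wed Sep 12 2035, Sun Sep 23 2035

Intervals are 4, 5, 6, 7, 8 days — an arithmetic progression with common difference 1.
Next gap: 9 days. Fri Aug 24 2035 + 9 days = Sun Sep 2 2035.
Next gap: 10 days. Sun Sep 2 2035 + 10 days = Wed Sep 12 2035.
Next gap: 11 days. Wed Sep 12 2035 + 11 days = Sun Sep 23 2035.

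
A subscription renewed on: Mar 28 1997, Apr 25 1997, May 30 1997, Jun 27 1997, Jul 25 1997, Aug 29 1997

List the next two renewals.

Every date is a Friday; gaps 28, 35, 28, 28, 35 days.
Each is the last Friday of its month (at least one falls on the 29th or later, ruling out '4th Friday').
September 1997 ends with Friday Sep 26 1997.
Last Friday of October 1997: Oct 31 1997.

Sep 26 1997, Oct 31 1997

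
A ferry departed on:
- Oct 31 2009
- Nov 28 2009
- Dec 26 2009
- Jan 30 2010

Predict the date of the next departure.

All Saturdays; the gaps (28, 28, 35) vary with month length.
This is the last Saturday of each month.
Last Saturday of February 2010: Feb 27 2010.

Feb 27 2010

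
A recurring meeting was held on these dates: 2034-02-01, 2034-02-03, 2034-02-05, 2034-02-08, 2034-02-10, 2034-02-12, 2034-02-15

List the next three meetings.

2034-02-17, 2034-02-19, 2034-02-22

Every event lands on a Wednesday or Friday or Sunday (gaps cycle 2, 2, 3, 2, 2, 3).
So the schedule is: every Wednesday, Friday and Sunday.
The following Friday is 2034-02-17.
Next Sunday: 2034-02-19.
The following Wednesday is 2034-02-22.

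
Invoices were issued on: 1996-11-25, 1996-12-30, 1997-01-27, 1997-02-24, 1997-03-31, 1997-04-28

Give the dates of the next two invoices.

1997-05-26, 1997-06-30

All Mondays; the gaps (35, 28, 28, 35, 28) vary with month length.
This is the last Monday of each month.
Last Monday of May 1997: 1997-05-26.
June 1997 ends with Monday 1997-06-30.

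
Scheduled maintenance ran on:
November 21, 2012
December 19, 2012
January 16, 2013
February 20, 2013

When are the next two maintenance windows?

These are Wednesdays at 28- or 35-day spacing (28, 28, 35).
The pattern: 3rd Wednesday of the month.
3rd Wednesday of March 2013: March 20, 2013.
April 2013 — 3rd Wednesday is April 17, 2013.

March 20, 2013; April 17, 2013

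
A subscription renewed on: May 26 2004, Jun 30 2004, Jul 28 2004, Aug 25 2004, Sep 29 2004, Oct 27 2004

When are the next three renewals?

Nov 24 2004, Dec 29 2004, Jan 26 2005

These are Wednesdays with 35, 28, 28, 35, 28-day gaps.
Each is the final Wednesday of its month — Jun 30 2004 is past the 28th, so '4th Wednesday' doesn't fit.
November 2004 ends with Wednesday Nov 24 2004.
December 2004 ends with Wednesday Dec 29 2004.
January 2005 ends with Wednesday Jan 26 2005.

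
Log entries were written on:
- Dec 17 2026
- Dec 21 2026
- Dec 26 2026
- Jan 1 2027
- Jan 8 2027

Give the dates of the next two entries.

Jan 16 2027, Jan 25 2027

Gaps: 4, 5, 6, 7 days — each gap is 1 larger than the previous one.
Next gap: 8 days. Jan 8 2027 + 8 days = Jan 16 2027.
Next gap: 9 days. Jan 16 2027 + 9 days = Jan 25 2027.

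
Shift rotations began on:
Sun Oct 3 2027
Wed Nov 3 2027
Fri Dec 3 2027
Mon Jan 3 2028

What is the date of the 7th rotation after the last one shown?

Each date is the 3rd; the gaps (31, 30, 31) track the month lengths.
The rule is the 3rd of each month.
Next: February 2028 → Thu Feb 3 2028.
Next: March 2028 → Fri Mar 3 2028.
Next: April 2028 → Mon Apr 3 2028.
May 2028: Wed May 3 2028.
June 2028: Sat Jun 3 2028.
Next: July 2028 → Mon Jul 3 2028.
Next: August 2028 → Thu Aug 3 2028.

Thu Aug 3 2028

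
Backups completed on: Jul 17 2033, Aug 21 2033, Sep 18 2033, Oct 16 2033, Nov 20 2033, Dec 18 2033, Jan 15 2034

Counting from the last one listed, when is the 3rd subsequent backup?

Apr 16 2034

These are Sundays at 28- or 35-day spacing (35, 28, 28, 35, 28, 28).
The pattern: 3rd Sunday of the month.
February 2034 — 3rd Sunday is Feb 19 2034.
March 2034 — 3rd Sunday is Mar 19 2034.
3rd Sunday of April 2034: Apr 16 2034.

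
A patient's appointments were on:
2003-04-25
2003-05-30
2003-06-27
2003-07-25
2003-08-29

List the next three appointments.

2003-09-26, 2003-10-31, 2003-11-28

All Fridays; the gaps (35, 28, 28, 35) vary with month length.
This is the last Friday of each month.
Last Friday of September 2003: 2003-09-26.
October 2003 ends with Friday 2003-10-31.
November 2003 ends with Friday 2003-11-28.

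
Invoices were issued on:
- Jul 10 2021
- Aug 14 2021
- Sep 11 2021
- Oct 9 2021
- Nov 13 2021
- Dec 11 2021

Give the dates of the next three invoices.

Gaps: 35, 28, 28, 35, 28 days — a mix of 28 and 35. Every date is a Saturday.
Each is the 2nd Saturday of its month.
January 2022 — 2nd Saturday is Jan 8 2022.
2nd Saturday of February 2022: Feb 12 2022.
2nd Saturday of March 2022: Mar 12 2022.

Jan 8 2022, Feb 12 2022, Mar 12 2022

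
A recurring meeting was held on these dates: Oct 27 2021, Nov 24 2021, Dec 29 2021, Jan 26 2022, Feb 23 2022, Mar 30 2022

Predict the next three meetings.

Apr 27 2022, May 25 2022, Jun 29 2022

Every date is a Wednesday; gaps 28, 35, 28, 28, 35 days.
Each is the last Wednesday of its month (at least one falls on the 29th or later, ruling out '4th Wednesday').
Last Wednesday of April 2022: Apr 27 2022.
May 2022 ends with Wednesday May 25 2022.
June 2022 ends with Wednesday Jun 29 2022.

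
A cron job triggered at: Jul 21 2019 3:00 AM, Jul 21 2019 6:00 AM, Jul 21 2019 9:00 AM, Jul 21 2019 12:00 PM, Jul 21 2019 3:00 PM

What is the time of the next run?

The interval is a steady 3 hours (3, 3, 3, 3).
Jul 21 2019 3:00 PM + 3 h = Jul 21 2019 6:00 PM.

Jul 21 2019 6:00 PM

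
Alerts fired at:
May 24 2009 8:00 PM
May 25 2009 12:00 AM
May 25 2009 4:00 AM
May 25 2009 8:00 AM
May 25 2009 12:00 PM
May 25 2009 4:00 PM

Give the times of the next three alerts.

May 25 2009 8:00 PM, May 26 2009 12:00 AM, May 26 2009 4:00 AM

Spacing: 4, 4, 4, 4, 4 h — constant 4 h.
May 25 2009 4:00 PM + 4 h = May 25 2009 8:00 PM.
May 25 2009 8:00 PM + 4 h = May 26 2009 12:00 AM.
May 26 2009 12:00 AM + 4 h = May 26 2009 4:00 AM.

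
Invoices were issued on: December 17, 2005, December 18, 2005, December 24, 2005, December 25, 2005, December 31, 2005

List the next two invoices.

The gap pattern 1, 6, 1, 6 repeats every 2 events.
These are the Saturdays and Sundays of each week.
The following Sunday is January 1, 2006.
The following Saturday is January 7, 2006.

January 1, 2006; January 7, 2006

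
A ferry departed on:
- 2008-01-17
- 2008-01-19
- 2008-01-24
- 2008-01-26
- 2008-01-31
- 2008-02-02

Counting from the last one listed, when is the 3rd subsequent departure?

2008-02-14

Every event lands on a Thursday or Saturday (gaps cycle 2, 5, 2, 5, 2).
So the schedule is: every Thursday and Saturday.
Next Thursday: 2008-02-07.
Next Saturday: 2008-02-09.
Next Thursday: 2008-02-14.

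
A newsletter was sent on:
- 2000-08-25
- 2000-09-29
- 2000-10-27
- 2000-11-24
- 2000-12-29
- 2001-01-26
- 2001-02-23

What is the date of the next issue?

These are Fridays with 35, 28, 28, 35, 28, 28-day gaps.
Each is the final Friday of its month — 2000-09-29 is past the 28th, so '4th Friday' doesn't fit.
March 2001 ends with Friday 2001-03-30.

2001-03-30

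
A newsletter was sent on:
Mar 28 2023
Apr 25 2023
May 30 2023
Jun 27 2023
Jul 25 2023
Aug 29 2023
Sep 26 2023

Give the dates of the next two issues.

All Tuesdays; the gaps (28, 35, 28, 28, 35, 28) vary with month length.
This is the last Tuesday of each month.
October 2023 ends with Tuesday Oct 31 2023.
Last Tuesday of November 2023: Nov 28 2023.

Oct 31 2023, Nov 28 2023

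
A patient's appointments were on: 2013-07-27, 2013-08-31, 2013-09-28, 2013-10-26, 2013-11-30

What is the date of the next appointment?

2013-12-28

Every date is a Saturday; gaps 35, 28, 28, 35 days.
Each is the last Saturday of its month (at least one falls on the 29th or later, ruling out '4th Saturday').
December 2013 ends with Saturday 2013-12-28.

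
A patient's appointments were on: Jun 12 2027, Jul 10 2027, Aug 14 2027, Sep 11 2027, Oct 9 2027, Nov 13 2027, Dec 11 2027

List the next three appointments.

Jan 8 2028, Feb 12 2028, Mar 11 2028

All dates are Saturdays, 28, 35, 28, 28, 35, 28 days apart.
Specifically, the 2nd Saturday of each month.
2nd Saturday of January 2028: Jan 8 2028.
February 2028 — 2nd Saturday is Feb 12 2028.
2nd Saturday of March 2028: Mar 11 2028.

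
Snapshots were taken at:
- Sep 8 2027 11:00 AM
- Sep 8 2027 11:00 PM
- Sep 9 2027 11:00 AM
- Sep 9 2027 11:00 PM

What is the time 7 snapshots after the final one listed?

The interval is a steady 12 hours (12, 12, 12).
Sep 9 2027 11:00 PM + 12 h = Sep 10 2027 11:00 AM.
Sep 10 2027 11:00 AM + 12 h = Sep 10 2027 11:00 PM.
Sep 10 2027 11:00 PM + 12 h = Sep 11 2027 11:00 AM.
Sep 11 2027 11:00 AM + 12 h = Sep 11 2027 11:00 PM.
Sep 11 2027 11:00 PM + 12 h = Sep 12 2027 11:00 AM.
Sep 12 2027 11:00 AM + 12 h = Sep 12 2027 11:00 PM.
Sep 12 2027 11:00 PM + 12 h = Sep 13 2027 11:00 AM.

Sep 13 2027 11:00 AM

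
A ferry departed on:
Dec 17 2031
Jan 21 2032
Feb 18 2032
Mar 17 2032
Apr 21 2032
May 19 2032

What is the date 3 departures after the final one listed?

Aug 18 2032

These are Wednesdays at 28- or 35-day spacing (35, 28, 28, 35, 28).
The pattern: 3rd Wednesday of the month.
June 2032 — 3rd Wednesday is Jun 16 2032.
3rd Wednesday of July 2032: Jul 21 2032.
3rd Wednesday of August 2032: Aug 18 2032.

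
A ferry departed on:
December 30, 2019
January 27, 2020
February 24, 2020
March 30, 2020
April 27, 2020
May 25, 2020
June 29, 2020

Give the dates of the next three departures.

July 27, 2020; August 31, 2020; September 28, 2020

These are Mondays with 28, 28, 35, 28, 28, 35-day gaps.
Each is the final Monday of its month — December 30, 2019 is past the 28th, so '4th Monday' doesn't fit.
July 2020 ends with Monday July 27, 2020.
August 2020 ends with Monday August 31, 2020.
Last Monday of September 2020: September 28, 2020.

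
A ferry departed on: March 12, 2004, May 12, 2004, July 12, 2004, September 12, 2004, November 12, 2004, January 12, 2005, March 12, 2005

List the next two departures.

May 12, 2005; July 12, 2005

Gaps: 61, 61, 62, 61, 61, 59 days — not constant. Every event is on the 12th of the month.
Pattern: the 12th of every 2 months.
Next: May 2005 → May 12, 2005.
Next: July 2005 → July 12, 2005.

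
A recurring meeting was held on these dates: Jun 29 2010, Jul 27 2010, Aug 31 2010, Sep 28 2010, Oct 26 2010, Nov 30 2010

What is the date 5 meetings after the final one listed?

Apr 26 2011

These are Tuesdays with 28, 35, 28, 28, 35-day gaps.
Each is the final Tuesday of its month — Jun 29 2010 is past the 28th, so '4th Tuesday' doesn't fit.
Last Tuesday of December 2010: Dec 28 2010.
January 2011 ends with Tuesday Jan 25 2011.
February 2011 ends with Tuesday Feb 22 2011.
March 2011 ends with Tuesday Mar 29 2011.
Last Tuesday of April 2011: Apr 26 2011.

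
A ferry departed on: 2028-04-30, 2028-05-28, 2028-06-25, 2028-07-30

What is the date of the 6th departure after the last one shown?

All Sundays; the gaps (28, 28, 35) vary with month length.
This is the last Sunday of each month.
Last Sunday of August 2028: 2028-08-27.
September 2028 ends with Sunday 2028-09-24.
Last Sunday of October 2028: 2028-10-29.
November 2028 ends with Sunday 2028-11-26.
December 2028 ends with Sunday 2028-12-31.
Last Sunday of January 2029: 2029-01-28.

2029-01-28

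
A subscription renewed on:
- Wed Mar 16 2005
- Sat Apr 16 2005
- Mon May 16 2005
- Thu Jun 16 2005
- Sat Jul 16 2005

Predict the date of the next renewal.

The day-of-month is always 16 (31, 30, 31, 30 days between events).
So this recurs on the 16th of each month.
Next: August 2005 → Tue Aug 16 2005.

Tue Aug 16 2005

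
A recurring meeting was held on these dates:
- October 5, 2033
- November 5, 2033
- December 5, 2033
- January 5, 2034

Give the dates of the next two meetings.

Each date is the 5th; the gaps (31, 30, 31) track the month lengths.
The rule is the 5th of each month.
February 2034: February 5, 2034.
March 2034: March 5, 2034.

February 5, 2034; March 5, 2034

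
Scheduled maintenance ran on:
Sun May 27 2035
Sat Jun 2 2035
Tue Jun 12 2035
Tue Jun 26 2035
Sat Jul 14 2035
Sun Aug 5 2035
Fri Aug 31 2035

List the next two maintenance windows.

Sun Sep 30 2035, Sat Nov 3 2035

The spacing grows by 4 each time: 6, 10, 14, 18, 22, 26 days.
Next gap: 30 days. Fri Aug 31 2035 + 30 days = Sun Sep 30 2035.
Next gap: 34 days. Sun Sep 30 2035 + 34 days = Sat Nov 3 2035.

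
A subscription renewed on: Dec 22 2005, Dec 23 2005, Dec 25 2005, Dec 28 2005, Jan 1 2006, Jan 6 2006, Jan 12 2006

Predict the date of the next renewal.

Jan 19 2006

Gaps: 1, 2, 3, 4, 5, 6 days — each gap is 1 larger than the previous one.
Next gap: 7 days. Jan 12 2006 + 7 days = Jan 19 2006.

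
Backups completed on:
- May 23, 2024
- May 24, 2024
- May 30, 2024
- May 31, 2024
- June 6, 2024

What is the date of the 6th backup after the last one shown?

June 27, 2024

Gaps: 1, 6, 1, 6 days — not constant, but cyclic with period 2.
The events fall on every Thursday and Friday.
The following Friday is June 7, 2024.
The following Thursday is June 13, 2024.
The following Friday is June 14, 2024.
The following Thursday is June 20, 2024.
Next Friday: June 21, 2024.
The following Thursday is June 27, 2024.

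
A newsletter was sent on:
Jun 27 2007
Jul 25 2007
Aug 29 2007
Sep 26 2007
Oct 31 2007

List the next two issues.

These are Wednesdays with 28, 35, 28, 35-day gaps.
Each is the final Wednesday of its month — Aug 29 2007 is past the 28th, so '4th Wednesday' doesn't fit.
Last Wednesday of November 2007: Nov 28 2007.
December 2007 ends with Wednesday Dec 26 2007.

Nov 28 2007, Dec 26 2007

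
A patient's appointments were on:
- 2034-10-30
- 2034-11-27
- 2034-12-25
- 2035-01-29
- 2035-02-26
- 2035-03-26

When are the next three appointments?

Every date is a Monday; gaps 28, 28, 35, 28, 28 days.
Each is the last Monday of its month (at least one falls on the 29th or later, ruling out '4th Monday').
April 2035 ends with Monday 2035-04-30.
Last Monday of May 2035: 2035-05-28.
June 2035 ends with Monday 2035-06-25.

2035-04-30, 2035-05-28, 2035-06-25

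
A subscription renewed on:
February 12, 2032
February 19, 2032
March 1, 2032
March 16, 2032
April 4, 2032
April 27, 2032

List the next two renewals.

May 24, 2032; June 24, 2032

Gaps: 7, 11, 15, 19, 23 days — each gap is 4 larger than the previous one.
Next gap: 27 days. April 27, 2032 + 27 days = May 24, 2032.
Next gap: 31 days. May 24, 2032 + 31 days = June 24, 2032.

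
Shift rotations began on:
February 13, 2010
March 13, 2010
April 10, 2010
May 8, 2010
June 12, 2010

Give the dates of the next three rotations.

All dates are Saturdays, 28, 28, 28, 35 days apart.
Specifically, the 2nd Saturday of each month.
2nd Saturday of July 2010: July 10, 2010.
2nd Saturday of August 2010: August 14, 2010.
2nd Saturday of September 2010: September 11, 2010.

July 10, 2010; August 14, 2010; September 11, 2010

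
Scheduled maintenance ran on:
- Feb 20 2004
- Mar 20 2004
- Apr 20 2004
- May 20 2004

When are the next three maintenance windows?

Each date is the 20th; the gaps (29, 31, 30) track the month lengths.
The rule is the 20th of each month.
Next: June 2004 → Jun 20 2004.
Next: July 2004 → Jul 20 2004.
Next: August 2004 → Aug 20 2004.

Jun 20 2004, Jul 20 2004, Aug 20 2004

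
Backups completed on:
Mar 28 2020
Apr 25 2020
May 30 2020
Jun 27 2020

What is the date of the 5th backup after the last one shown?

Nov 28 2020

All Saturdays; the gaps (28, 35, 28) vary with month length.
This is the last Saturday of each month.
July 2020 ends with Saturday Jul 25 2020.
August 2020 ends with Saturday Aug 29 2020.
September 2020 ends with Saturday Sep 26 2020.
Last Saturday of October 2020: Oct 31 2020.
Last Saturday of November 2020: Nov 28 2020.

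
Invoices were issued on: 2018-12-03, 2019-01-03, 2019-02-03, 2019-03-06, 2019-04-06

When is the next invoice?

Every event comes 31 days after the last (31, 31, 31, 31).
2019-04-06 + 31 days = 2019-05-07.

2019-05-07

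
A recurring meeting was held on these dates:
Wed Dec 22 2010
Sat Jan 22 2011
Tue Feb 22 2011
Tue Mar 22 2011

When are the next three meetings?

Gaps: 31, 31, 28 days — not constant. Every event is on the 22nd of the month.
Pattern: the 22nd of each month.
April 2011: Fri Apr 22 2011.
Next: May 2011 → Sun May 22 2011.
June 2011: Wed Jun 22 2011.

Fri Apr 22 2011, Sun May 22 2011, Wed Jun 22 2011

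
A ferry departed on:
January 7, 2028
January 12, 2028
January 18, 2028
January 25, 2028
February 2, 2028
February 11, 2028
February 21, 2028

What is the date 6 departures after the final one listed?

The spacing grows by 1 each time: 5, 6, 7, 8, 9, 10 days.
Next gap: 11 days. February 21, 2028 + 11 days = March 3, 2028.
Next gap: 12 days. March 3, 2028 + 12 days = March 15, 2028.
Next gap: 13 days. March 15, 2028 + 13 days = March 28, 2028.
Next gap: 14 days. March 28, 2028 + 14 days = April 11, 2028.
Next gap: 15 days. April 11, 2028 + 15 days = April 26, 2028.
Next gap: 16 days. April 26, 2028 + 16 days = May 12, 2028.

May 12, 2028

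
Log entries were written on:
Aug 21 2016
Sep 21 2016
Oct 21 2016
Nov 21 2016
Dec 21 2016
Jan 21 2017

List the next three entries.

The day-of-month is always 21 (31, 30, 31, 30, 31 days between events).
So this recurs on the 21st of each month.
February 2017: Feb 21 2017.
March 2017: Mar 21 2017.
Next: April 2017 → Apr 21 2017.

Feb 21 2017, Mar 21 2017, Apr 21 2017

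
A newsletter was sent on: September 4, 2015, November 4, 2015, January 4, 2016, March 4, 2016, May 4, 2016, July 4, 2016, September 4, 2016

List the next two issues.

Gaps: 61, 61, 60, 61, 61, 62 days — not constant. Every event is on the 4th of the month.
Pattern: the 4th of every 2 months.
November 2016: November 4, 2016.
January 2017: January 4, 2017.

November 4, 2016; January 4, 2017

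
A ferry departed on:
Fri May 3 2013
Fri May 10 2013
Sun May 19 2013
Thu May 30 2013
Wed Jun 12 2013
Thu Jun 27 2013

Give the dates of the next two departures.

Sun Jul 14 2013, Fri Aug 2 2013

Gaps: 7, 9, 11, 13, 15 days — each gap is 2 larger than the previous one.
Next gap: 17 days. Thu Jun 27 2013 + 17 days = Sun Jul 14 2013.
Next gap: 19 days. Sun Jul 14 2013 + 19 days = Fri Aug 2 2013.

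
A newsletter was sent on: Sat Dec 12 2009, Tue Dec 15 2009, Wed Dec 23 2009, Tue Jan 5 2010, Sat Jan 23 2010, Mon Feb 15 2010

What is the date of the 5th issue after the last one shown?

Tue Aug 24 2010

The spacing grows by 5 each time: 3, 8, 13, 18, 23 days.
Next gap: 28 days. Mon Feb 15 2010 + 28 days = Mon Mar 15 2010.
Next gap: 33 days. Mon Mar 15 2010 + 33 days = Sat Apr 17 2010.
Next gap: 38 days. Sat Apr 17 2010 + 38 days = Tue May 25 2010.
Next gap: 43 days. Tue May 25 2010 + 43 days = Wed Jul 7 2010.
Next gap: 48 days. Wed Jul 7 2010 + 48 days = Tue Aug 24 2010.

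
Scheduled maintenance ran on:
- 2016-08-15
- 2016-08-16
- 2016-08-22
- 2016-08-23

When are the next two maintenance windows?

The gap pattern 1, 6, 1 repeats every 2 events.
These are the Mondays and Tuesdays of each week.
Next Monday: 2016-08-29.
The following Tuesday is 2016-08-30.

2016-08-29, 2016-08-30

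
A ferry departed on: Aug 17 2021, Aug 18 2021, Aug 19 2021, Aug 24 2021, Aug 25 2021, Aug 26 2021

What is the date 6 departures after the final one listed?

Sep 9 2021

Gaps: 1, 1, 5, 1, 1 days — not constant, but cyclic with period 3.
The events fall on every Tuesday, Wednesday and Thursday.
The following Tuesday is Aug 31 2021.
The following Wednesday is Sep 1 2021.
The following Thursday is Sep 2 2021.
The following Tuesday is Sep 7 2021.
Next Wednesday: Sep 8 2021.
The following Thursday is Sep 9 2021.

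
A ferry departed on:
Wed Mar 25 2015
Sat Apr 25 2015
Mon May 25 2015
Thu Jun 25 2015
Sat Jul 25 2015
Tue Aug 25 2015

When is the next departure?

Each date is the 25th; the gaps (31, 30, 31, 30, 31) track the month lengths.
The rule is the 25th of each month.
September 2015: Fri Sep 25 2015.

Fri Sep 25 2015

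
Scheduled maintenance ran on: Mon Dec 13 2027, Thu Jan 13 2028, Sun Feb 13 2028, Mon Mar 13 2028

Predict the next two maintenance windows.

Thu Apr 13 2028, Sat May 13 2028

Gaps: 31, 31, 29 days — not constant. Every event is on the 13th of the month.
Pattern: the 13th of each month.
Next: April 2028 → Thu Apr 13 2028.
Next: May 2028 → Sat May 13 2028.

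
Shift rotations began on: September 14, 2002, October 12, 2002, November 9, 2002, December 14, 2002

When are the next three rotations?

January 11, 2003; February 8, 2003; March 8, 2003

Gaps: 28, 28, 35 days — a mix of 28 and 35. Every date is a Saturday.
Each is the 2nd Saturday of its month.
2nd Saturday of January 2003: January 11, 2003.
February 2003 — 2nd Saturday is February 8, 2003.
March 2003 — 2nd Saturday is March 8, 2003.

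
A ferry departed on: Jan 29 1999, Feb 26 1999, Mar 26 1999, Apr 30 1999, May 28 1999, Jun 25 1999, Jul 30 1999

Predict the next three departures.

Aug 27 1999, Sep 24 1999, Oct 29 1999

These are Fridays with 28, 28, 35, 28, 28, 35-day gaps.
Each is the final Friday of its month — Jan 29 1999 is past the 28th, so '4th Friday' doesn't fit.
August 1999 ends with Friday Aug 27 1999.
Last Friday of September 1999: Sep 24 1999.
Last Friday of October 1999: Oct 29 1999.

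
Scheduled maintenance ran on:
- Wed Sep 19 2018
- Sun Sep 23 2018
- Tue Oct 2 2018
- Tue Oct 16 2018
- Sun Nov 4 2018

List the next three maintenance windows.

Intervals are 4, 9, 14, 19 days — an arithmetic progression with common difference 5.
Next gap: 24 days. Sun Nov 4 2018 + 24 days = Wed Nov 28 2018.
Next gap: 29 days. Wed Nov 28 2018 + 29 days = Thu Dec 27 2018.
Next gap: 34 days. Thu Dec 27 2018 + 34 days = Wed Jan 30 2019.

Wed Nov 28 2018, Thu Dec 27 2018, Wed Jan 30 2019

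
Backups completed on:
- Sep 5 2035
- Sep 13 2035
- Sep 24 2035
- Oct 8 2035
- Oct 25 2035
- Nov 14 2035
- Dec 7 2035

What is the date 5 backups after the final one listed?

May 15 2036

Intervals are 8, 11, 14, 17, 20, 23 days — an arithmetic progression with common difference 3.
Next gap: 26 days. Dec 7 2035 + 26 days = Jan 2 2036.
Next gap: 29 days. Jan 2 2036 + 29 days = Jan 31 2036.
Next gap: 32 days. Jan 31 2036 + 32 days = Mar 3 2036.
Next gap: 35 days. Mar 3 2036 + 35 days = Apr 7 2036.
Next gap: 38 days. Apr 7 2036 + 38 days = May 15 2036.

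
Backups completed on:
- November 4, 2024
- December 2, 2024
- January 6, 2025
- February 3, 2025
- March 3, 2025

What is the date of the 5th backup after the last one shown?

August 4, 2025

All dates are Mondays, 28, 35, 28, 28 days apart.
Specifically, the 1st Monday of each month.
1st Monday of April 2025: April 7, 2025.
1st Monday of May 2025: May 5, 2025.
June 2025 — 1st Monday is June 2, 2025.
1st Monday of July 2025: July 7, 2025.
1st Monday of August 2025: August 4, 2025.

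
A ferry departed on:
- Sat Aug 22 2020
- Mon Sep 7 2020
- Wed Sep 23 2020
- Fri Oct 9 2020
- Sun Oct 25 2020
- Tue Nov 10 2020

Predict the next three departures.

Thu Nov 26 2020, Sat Dec 12 2020, Mon Dec 28 2020

The spacing is 16, 16, 16, 16, 16 days — always 16 days.
Tue Nov 10 2020 + 16 days = Thu Nov 26 2020.
Thu Nov 26 2020 + 16 days = Sat Dec 12 2020.
Sat Dec 12 2020 + 16 days = Mon Dec 28 2020.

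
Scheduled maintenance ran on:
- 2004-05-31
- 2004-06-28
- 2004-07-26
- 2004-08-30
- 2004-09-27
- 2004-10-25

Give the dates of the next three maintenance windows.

These are Mondays with 28, 28, 35, 28, 28-day gaps.
Each is the final Monday of its month — 2004-05-31 is past the 28th, so '4th Monday' doesn't fit.
November 2004 ends with Monday 2004-11-29.
Last Monday of December 2004: 2004-12-27.
Last Monday of January 2005: 2005-01-31.

2004-11-29, 2004-12-27, 2005-01-31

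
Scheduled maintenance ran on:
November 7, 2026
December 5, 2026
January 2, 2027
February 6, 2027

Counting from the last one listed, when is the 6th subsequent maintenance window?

All dates are Saturdays, 28, 28, 35 days apart.
Specifically, the 1st Saturday of each month.
1st Saturday of March 2027: March 6, 2027.
1st Saturday of April 2027: April 3, 2027.
May 2027 — 1st Saturday is May 1, 2027.
June 2027 — 1st Saturday is June 5, 2027.
July 2027 — 1st Saturday is July 3, 2027.
1st Saturday of August 2027: August 7, 2027.

August 7, 2027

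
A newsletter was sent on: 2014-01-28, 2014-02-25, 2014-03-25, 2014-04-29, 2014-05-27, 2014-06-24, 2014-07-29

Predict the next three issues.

Every date is a Tuesday; gaps 28, 28, 35, 28, 28, 35 days.
Each is the last Tuesday of its month (at least one falls on the 29th or later, ruling out '4th Tuesday').
Last Tuesday of August 2014: 2014-08-26.
Last Tuesday of September 2014: 2014-09-30.
October 2014 ends with Tuesday 2014-10-28.

2014-08-26, 2014-09-30, 2014-10-28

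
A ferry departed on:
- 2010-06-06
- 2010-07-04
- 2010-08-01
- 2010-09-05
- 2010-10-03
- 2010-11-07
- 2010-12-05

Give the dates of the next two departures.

Gaps: 28, 28, 35, 28, 35, 28 days — a mix of 28 and 35. Every date is a Sunday.
Each is the 1st Sunday of its month.
1st Sunday of January 2011: 2011-01-02.
1st Sunday of February 2011: 2011-02-06.

2011-01-02, 2011-02-06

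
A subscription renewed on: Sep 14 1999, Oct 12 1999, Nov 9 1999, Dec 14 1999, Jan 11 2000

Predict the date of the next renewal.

These are Tuesdays at 28- or 35-day spacing (28, 28, 35, 28).
The pattern: 2nd Tuesday of the month.
February 2000 — 2nd Tuesday is Feb 8 2000.

Feb 8 2000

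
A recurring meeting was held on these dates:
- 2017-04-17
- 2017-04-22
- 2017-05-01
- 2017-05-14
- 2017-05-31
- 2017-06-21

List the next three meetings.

The spacing grows by 4 each time: 5, 9, 13, 17, 21 days.
Next gap: 25 days. 2017-06-21 + 25 days = 2017-07-16.
Next gap: 29 days. 2017-07-16 + 29 days = 2017-08-14.
Next gap: 33 days. 2017-08-14 + 33 days = 2017-09-16.

2017-07-16, 2017-08-14, 2017-09-16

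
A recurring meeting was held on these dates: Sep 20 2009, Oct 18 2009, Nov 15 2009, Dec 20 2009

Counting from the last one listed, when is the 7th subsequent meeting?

Gaps: 28, 28, 35 days — a mix of 28 and 35. Every date is a Sunday.
Each is the 3rd Sunday of its month.
3rd Sunday of January 2010: Jan 17 2010.
3rd Sunday of February 2010: Feb 21 2010.
3rd Sunday of March 2010: Mar 21 2010.
April 2010 — 3rd Sunday is Apr 18 2010.
3rd Sunday of May 2010: May 16 2010.
June 2010 — 3rd Sunday is Jun 20 2010.
3rd Sunday of July 2010: Jul 18 2010.

Jul 18 2010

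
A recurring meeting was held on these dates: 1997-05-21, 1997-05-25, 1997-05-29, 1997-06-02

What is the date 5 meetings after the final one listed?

1997-06-22

Every event comes 4 days after the last (4, 4, 4).
1997-06-02 + 4 days = 1997-06-06.
1997-06-06 + 4 days = 1997-06-10.
1997-06-10 + 4 days = 1997-06-14.
1997-06-14 + 4 days = 1997-06-18.
1997-06-18 + 4 days = 1997-06-22.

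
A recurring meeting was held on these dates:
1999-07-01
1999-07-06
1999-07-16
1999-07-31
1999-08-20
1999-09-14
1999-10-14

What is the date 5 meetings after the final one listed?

2000-05-26

The spacing grows by 5 each time: 5, 10, 15, 20, 25, 30 days.
Next gap: 35 days. 1999-10-14 + 35 days = 1999-11-18.
Next gap: 40 days. 1999-11-18 + 40 days = 1999-12-28.
Next gap: 45 days. 1999-12-28 + 45 days = 2000-02-11.
Next gap: 50 days. 2000-02-11 + 50 days = 2000-04-01.
Next gap: 55 days. 2000-04-01 + 55 days = 2000-05-26.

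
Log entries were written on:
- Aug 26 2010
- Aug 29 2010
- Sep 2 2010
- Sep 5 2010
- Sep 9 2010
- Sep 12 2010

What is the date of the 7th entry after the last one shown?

Oct 7 2010

Every event lands on a Thursday or Sunday (gaps cycle 3, 4, 3, 4, 3).
So the schedule is: every Thursday and Sunday.
Next Thursday: Sep 16 2010.
Next Sunday: Sep 19 2010.
Next Thursday: Sep 23 2010.
Next Sunday: Sep 26 2010.
The following Thursday is Sep 30 2010.
The following Sunday is Oct 3 2010.
The following Thursday is Oct 7 2010.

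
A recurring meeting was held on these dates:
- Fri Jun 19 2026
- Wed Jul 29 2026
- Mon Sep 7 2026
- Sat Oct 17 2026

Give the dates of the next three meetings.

Gaps between consecutive events: 40, 40, 40 days — a constant 40-day interval.
Sat Oct 17 2026 + 40 days = Thu Nov 26 2026.
Thu Nov 26 2026 + 40 days = Tue Jan 5 2027.
Tue Jan 5 2027 + 40 days = Sun Feb 14 2027.

Thu Nov 26 2026, Tue Jan 5 2027, Sun Feb 14 2027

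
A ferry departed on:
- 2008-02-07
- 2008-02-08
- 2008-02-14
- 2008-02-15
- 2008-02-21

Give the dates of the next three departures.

Gaps: 1, 6, 1, 6 days — not constant, but cyclic with period 2.
The events fall on every Thursday and Friday.
The following Friday is 2008-02-22.
Next Thursday: 2008-02-28.
Next Friday: 2008-02-29.

2008-02-22, 2008-02-28, 2008-02-29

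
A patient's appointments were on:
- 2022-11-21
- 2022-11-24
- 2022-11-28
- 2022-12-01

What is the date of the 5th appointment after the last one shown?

2022-12-19

Every event lands on a Monday or Thursday (gaps cycle 3, 4, 3).
So the schedule is: every Monday and Thursday.
The following Monday is 2022-12-05.
Next Thursday: 2022-12-08.
The following Monday is 2022-12-12.
The following Thursday is 2022-12-15.
Next Monday: 2022-12-19.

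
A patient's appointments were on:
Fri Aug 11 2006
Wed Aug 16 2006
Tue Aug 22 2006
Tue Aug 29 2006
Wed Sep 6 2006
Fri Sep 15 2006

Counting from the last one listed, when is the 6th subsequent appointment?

Gaps: 5, 6, 7, 8, 9 days — each gap is 1 larger than the previous one.
Next gap: 10 days. Fri Sep 15 2006 + 10 days = Mon Sep 25 2006.
Next gap: 11 days. Mon Sep 25 2006 + 11 days = Fri Oct 6 2006.
Next gap: 12 days. Fri Oct 6 2006 + 12 days = Wed Oct 18 2006.
Next gap: 13 days. Wed Oct 18 2006 + 13 days = Tue Oct 31 2006.
Next gap: 14 days. Tue Oct 31 2006 + 14 days = Tue Nov 14 2006.
Next gap: 15 days. Tue Nov 14 2006 + 15 days = Wed Nov 29 2006.

Wed Nov 29 2006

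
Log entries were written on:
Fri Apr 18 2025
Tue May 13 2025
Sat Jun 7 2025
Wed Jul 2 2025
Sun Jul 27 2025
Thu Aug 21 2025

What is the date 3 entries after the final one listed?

Gaps between consecutive events: 25, 25, 25, 25, 25 days — a constant 25-day interval.
Thu Aug 21 2025 + 25 days = Mon Sep 15 2025.
Mon Sep 15 2025 + 25 days = Fri Oct 10 2025.
Fri Oct 10 2025 + 25 days = Tue Nov 4 2025.

Tue Nov 4 2025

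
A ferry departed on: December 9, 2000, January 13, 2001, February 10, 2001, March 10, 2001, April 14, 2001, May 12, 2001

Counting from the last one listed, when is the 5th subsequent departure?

October 13, 2001

These are Saturdays at 28- or 35-day spacing (35, 28, 28, 35, 28).
The pattern: 2nd Saturday of the month.
June 2001 — 2nd Saturday is June 9, 2001.
July 2001 — 2nd Saturday is July 14, 2001.
August 2001 — 2nd Saturday is August 11, 2001.
2nd Saturday of September 2001: September 8, 2001.
October 2001 — 2nd Saturday is October 13, 2001.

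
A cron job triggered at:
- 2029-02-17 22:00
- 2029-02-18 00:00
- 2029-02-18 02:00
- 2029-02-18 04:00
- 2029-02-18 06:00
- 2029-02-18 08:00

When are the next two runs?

Spacing: 2, 2, 2, 2, 2 h — constant 2 h.
2029-02-18 08:00 + 2 h = 2029-02-18 10:00.
2029-02-18 10:00 + 2 h = 2029-02-18 12:00.

2029-02-18 10:00, 2029-02-18 12:00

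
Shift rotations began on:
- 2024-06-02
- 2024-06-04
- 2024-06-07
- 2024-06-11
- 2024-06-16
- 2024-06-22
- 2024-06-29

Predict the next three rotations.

Intervals are 2, 3, 4, 5, 6, 7 days — an arithmetic progression with common difference 1.
Next gap: 8 days. 2024-06-29 + 8 days = 2024-07-07.
Next gap: 9 days. 2024-07-07 + 9 days = 2024-07-16.
Next gap: 10 days. 2024-07-16 + 10 days = 2024-07-26.

2024-07-07, 2024-07-16, 2024-07-26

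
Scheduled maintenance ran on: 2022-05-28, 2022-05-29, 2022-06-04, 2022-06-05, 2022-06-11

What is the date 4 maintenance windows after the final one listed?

The gap pattern 1, 6, 1, 6 repeats every 2 events.
These are the Saturdays and Sundays of each week.
The following Sunday is 2022-06-12.
Next Saturday: 2022-06-18.
The following Sunday is 2022-06-19.
Next Saturday: 2022-06-25.

2022-06-25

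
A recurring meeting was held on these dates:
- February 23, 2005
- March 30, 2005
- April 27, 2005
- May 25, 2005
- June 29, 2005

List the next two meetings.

These are Wednesdays with 35, 28, 28, 35-day gaps.
Each is the final Wednesday of its month — March 30, 2005 is past the 28th, so '4th Wednesday' doesn't fit.
July 2005 ends with Wednesday July 27, 2005.
Last Wednesday of August 2005: August 31, 2005.

July 27, 2005; August 31, 2005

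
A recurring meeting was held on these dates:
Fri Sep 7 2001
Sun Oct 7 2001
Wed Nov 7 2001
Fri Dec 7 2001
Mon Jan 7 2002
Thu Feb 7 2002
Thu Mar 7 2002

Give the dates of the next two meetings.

Sun Apr 7 2002, Tue May 7 2002

The day-of-month is always 7 (30, 31, 30, 31, 31, 28 days between events).
So this recurs on the 7th of each month.
April 2002: Sun Apr 7 2002.
Next: May 2002 → Tue May 7 2002.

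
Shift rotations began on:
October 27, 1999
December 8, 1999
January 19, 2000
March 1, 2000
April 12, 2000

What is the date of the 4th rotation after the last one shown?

Every event comes 42 days after the last (42, 42, 42, 42).
April 12, 2000 + 42 days = May 24, 2000.
May 24, 2000 + 42 days = July 5, 2000.
July 5, 2000 + 42 days = August 16, 2000.
August 16, 2000 + 42 days = September 27, 2000.

September 27, 2000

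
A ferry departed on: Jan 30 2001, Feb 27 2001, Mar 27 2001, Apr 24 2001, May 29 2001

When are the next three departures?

Every date is a Tuesday; gaps 28, 28, 28, 35 days.
Each is the last Tuesday of its month (at least one falls on the 29th or later, ruling out '4th Tuesday').
Last Tuesday of June 2001: Jun 26 2001.
July 2001 ends with Tuesday Jul 31 2001.
August 2001 ends with Tuesday Aug 28 2001.

Jun 26 2001, Jul 31 2001, Aug 28 2001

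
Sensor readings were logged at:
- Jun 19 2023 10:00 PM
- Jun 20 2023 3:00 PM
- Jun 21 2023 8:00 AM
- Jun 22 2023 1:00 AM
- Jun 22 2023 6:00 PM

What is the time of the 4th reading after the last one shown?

Gaps: 17, 17, 17, 17 hours — each event is 17 hours after the previous one.
Jun 22 2023 6:00 PM + 17 h = Jun 23 2023 11:00 AM.
Jun 23 2023 11:00 AM + 17 h = Jun 24 2023 4:00 AM.
Jun 24 2023 4:00 AM + 17 h = Jun 24 2023 9:00 PM.
Jun 24 2023 9:00 PM + 17 h = Jun 25 2023 2:00 PM.

Jun 25 2023 2:00 PM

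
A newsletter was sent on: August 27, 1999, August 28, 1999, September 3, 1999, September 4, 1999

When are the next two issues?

The gap pattern 1, 6, 1 repeats every 2 events.
These are the Fridays and Saturdays of each week.
The following Friday is September 10, 1999.
Next Saturday: September 11, 1999.

September 10, 1999; September 11, 1999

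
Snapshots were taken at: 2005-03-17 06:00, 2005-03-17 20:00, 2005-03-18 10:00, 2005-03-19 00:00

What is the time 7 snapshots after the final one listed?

2005-03-23 02:00

Gaps: 14, 14, 14 hours — each event is 14 hours after the previous one.
2005-03-19 00:00 + 14 h = 2005-03-19 14:00.
2005-03-19 14:00 + 14 h = 2005-03-20 04:00.
2005-03-20 04:00 + 14 h = 2005-03-20 18:00.
2005-03-20 18:00 + 14 h = 2005-03-21 08:00.
2005-03-21 08:00 + 14 h = 2005-03-21 22:00.
2005-03-21 22:00 + 14 h = 2005-03-22 12:00.
2005-03-22 12:00 + 14 h = 2005-03-23 02:00.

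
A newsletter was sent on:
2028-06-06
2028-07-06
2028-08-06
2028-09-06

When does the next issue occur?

2028-10-06

The day-of-month is always 6 (30, 31, 31 days between events).
So this recurs on the 6th of each month.
October 2028: 2028-10-06.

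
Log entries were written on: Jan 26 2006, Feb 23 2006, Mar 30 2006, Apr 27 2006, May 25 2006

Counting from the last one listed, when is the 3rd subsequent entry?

Aug 31 2006

These are Thursdays with 28, 35, 28, 28-day gaps.
Each is the final Thursday of its month — Mar 30 2006 is past the 28th, so '4th Thursday' doesn't fit.
Last Thursday of June 2006: Jun 29 2006.
July 2006 ends with Thursday Jul 27 2006.
August 2006 ends with Thursday Aug 31 2006.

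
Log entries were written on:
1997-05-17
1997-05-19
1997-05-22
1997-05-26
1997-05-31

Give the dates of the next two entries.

Gaps: 2, 3, 4, 5 days — each gap is 1 larger than the previous one.
Next gap: 6 days. 1997-05-31 + 6 days = 1997-06-06.
Next gap: 7 days. 1997-06-06 + 7 days = 1997-06-13.

1997-06-06, 1997-06-13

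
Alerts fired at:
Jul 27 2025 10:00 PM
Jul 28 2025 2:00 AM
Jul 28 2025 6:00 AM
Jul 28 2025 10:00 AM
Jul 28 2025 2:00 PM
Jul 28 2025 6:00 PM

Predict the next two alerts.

Jul 28 2025 10:00 PM, Jul 29 2025 2:00 AM

Gaps: 4, 4, 4, 4, 4 hours — each event is 4 hours after the previous one.
Jul 28 2025 6:00 PM + 4 h = Jul 28 2025 10:00 PM.
Jul 28 2025 10:00 PM + 4 h = Jul 29 2025 2:00 AM.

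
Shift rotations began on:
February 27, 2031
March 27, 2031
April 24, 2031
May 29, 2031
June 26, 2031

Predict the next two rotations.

These are Thursdays with 28, 28, 35, 28-day gaps.
Each is the final Thursday of its month — May 29, 2031 is past the 28th, so '4th Thursday' doesn't fit.
Last Thursday of July 2031: July 31, 2031.
August 2031 ends with Thursday August 28, 2031.

July 31, 2031; August 28, 2031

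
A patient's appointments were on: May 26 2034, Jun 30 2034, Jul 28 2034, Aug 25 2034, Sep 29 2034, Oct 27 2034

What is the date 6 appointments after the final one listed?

Apr 27 2035

Every date is a Friday; gaps 35, 28, 28, 35, 28 days.
Each is the last Friday of its month (at least one falls on the 29th or later, ruling out '4th Friday').
November 2034 ends with Friday Nov 24 2034.
Last Friday of December 2034: Dec 29 2034.
January 2035 ends with Friday Jan 26 2035.
Last Friday of February 2035: Feb 23 2035.
Last Friday of March 2035: Mar 30 2035.
Last Friday of April 2035: Apr 27 2035.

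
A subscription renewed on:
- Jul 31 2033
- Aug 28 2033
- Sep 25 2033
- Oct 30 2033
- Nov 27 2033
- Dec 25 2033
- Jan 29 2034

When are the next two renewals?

These are Sundays with 28, 28, 35, 28, 28, 35-day gaps.
Each is the final Sunday of its month — Jul 31 2033 is past the 28th, so '4th Sunday' doesn't fit.
February 2034 ends with Sunday Feb 26 2034.
Last Sunday of March 2034: Mar 26 2034.

Feb 26 2034, Mar 26 2034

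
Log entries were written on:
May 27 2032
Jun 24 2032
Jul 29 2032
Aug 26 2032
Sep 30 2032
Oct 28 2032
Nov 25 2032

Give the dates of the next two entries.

Every date is a Thursday; gaps 28, 35, 28, 35, 28, 28 days.
Each is the last Thursday of its month (at least one falls on the 29th or later, ruling out '4th Thursday').
December 2032 ends with Thursday Dec 30 2032.
Last Thursday of January 2033: Jan 27 2033.

Dec 30 2032, Jan 27 2033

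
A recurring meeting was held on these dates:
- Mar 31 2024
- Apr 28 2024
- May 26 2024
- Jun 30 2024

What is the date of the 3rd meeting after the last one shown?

These are Sundays with 28, 28, 35-day gaps.
Each is the final Sunday of its month — Mar 31 2024 is past the 28th, so '4th Sunday' doesn't fit.
Last Sunday of July 2024: Jul 28 2024.
Last Sunday of August 2024: Aug 25 2024.
September 2024 ends with Sunday Sep 29 2024.

Sep 29 2024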